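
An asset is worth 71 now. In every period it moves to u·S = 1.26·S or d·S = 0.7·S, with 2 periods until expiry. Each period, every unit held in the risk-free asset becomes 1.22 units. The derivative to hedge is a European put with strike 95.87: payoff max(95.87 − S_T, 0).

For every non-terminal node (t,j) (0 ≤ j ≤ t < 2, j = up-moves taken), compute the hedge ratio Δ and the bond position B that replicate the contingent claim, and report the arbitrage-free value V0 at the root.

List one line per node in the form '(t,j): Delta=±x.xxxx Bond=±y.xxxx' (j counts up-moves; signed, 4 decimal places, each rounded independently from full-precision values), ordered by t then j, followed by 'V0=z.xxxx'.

(0,0): Delta=-0.6774 Bond=51.2715
(1,0): Delta=-1.0000 Bond=78.5820
(1,1): Delta=-0.6637 Bond=61.3180
V0=3.1726

Since d<R<u, set p* = (R−d)/(u−d) = 0.9286; price each node as the discounted p*-expectation of its children.
Terminal values V(2,·): V(2,0)=61.0800, V(2,1)=33.2480, V(2,2)=0.0000
Node (1,0) S=49.7000: V=(p*·33.2480+(1−p*)·61.0800)/1.22=28.8820; Δ=(33.2480−61.0800)/(62.6220−34.7900)=-1.0000; B=V−Δ·S=78.5820
Node (1,1) S=89.4600: V=(p*·0.0000+(1−p*)·33.2480)/1.22=1.9466; Δ=(0.0000−33.2480)/(112.7196−62.6220)=-0.6637; B=V−Δ·S=61.3180
Node (0,0) S=71.0000: V=(p*·1.9466+(1−p*)·28.8820)/1.22=3.1726; Δ=(1.9466−28.8820)/(89.4600−49.7000)=-0.6774; B=V−Δ·S=51.2715
Root portfolio cost Δ·71+B reproduces V0=3.1726.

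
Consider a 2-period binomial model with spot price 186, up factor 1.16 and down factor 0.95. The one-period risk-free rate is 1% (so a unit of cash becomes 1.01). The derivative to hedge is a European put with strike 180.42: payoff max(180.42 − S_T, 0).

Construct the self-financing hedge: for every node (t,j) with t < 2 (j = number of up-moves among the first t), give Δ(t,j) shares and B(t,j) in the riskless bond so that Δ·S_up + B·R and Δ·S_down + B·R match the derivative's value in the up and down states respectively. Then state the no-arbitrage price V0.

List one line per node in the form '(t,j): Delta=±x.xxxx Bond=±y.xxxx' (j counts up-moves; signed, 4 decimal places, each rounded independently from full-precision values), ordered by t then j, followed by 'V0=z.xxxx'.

No-arbitrage ⇒ martingale measure with p* = (R−d)/(u−d) = 0.2857.
Terminal values V(2,·): V(2,0)=12.5550, V(2,1)=0.0000, V(2,2)=0.0000
(1,0): S=176.7000. Δ = (V_up−V_dn)/(S_up−S_dn) = (0.0000−12.5550)/(204.9720−167.8650) = -0.3383. V = [p*·0.0000 + (1−p*)·12.5550]/1.01 = 8.8791. B = V − Δ·S = 68.6648.
(1,1): S=215.7600. Δ = (V_up−V_dn)/(S_up−S_dn) = (0.0000−0.0000)/(250.2816−204.9720) = 0.0000. V = [p*·0.0000 + (1−p*)·0.0000]/1.01 = 0.0000. B = V − Δ·S = 0.0000.
(0,0): S=186.0000. Δ = (V_up−V_dn)/(S_up−S_dn) = (0.0000−8.8791)/(215.7600−176.7000) = -0.2273. V = [p*·0.0000 + (1−p*)·8.8791]/1.01 = 6.2794. B = V − Δ·S = 48.5607.
Check: Δ(0,0)·S0 + B(0,0) = 6.2794 = V0.

(0,0): Delta=-0.2273 Bond=48.5607
(1,0): Delta=-0.3383 Bond=68.6648
(1,1): Delta=0.0000 Bond=0.0000
V0=6.2794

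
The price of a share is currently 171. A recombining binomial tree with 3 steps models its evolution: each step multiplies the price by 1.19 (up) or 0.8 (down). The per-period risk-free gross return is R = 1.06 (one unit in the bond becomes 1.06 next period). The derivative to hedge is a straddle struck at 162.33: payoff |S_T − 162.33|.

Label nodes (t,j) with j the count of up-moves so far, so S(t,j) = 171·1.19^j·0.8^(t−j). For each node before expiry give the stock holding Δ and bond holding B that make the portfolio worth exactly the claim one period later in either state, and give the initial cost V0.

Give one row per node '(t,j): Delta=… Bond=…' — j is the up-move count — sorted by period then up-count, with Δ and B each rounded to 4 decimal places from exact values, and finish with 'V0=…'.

No-arbitrage ⇒ martingale measure with p* = (R−d)/(u−d) = 0.6667.
At expiry t=3: V(3,0)=74.7780, V(3,1)=32.0964, V(3,2)=31.3925, V(3,3)=125.8322
Node (2,0) S=109.4400: V=(p*·32.0964+(1−p*)·74.7780)/1.06=43.7015; Δ=(32.0964−74.7780)/(130.2336−87.5520)=-1.0000; B=V−Δ·S=153.1415
Node (2,1) S=162.7920: V=(p*·31.3925+(1−p*)·32.0964)/1.06=29.8369; Δ=(31.3925−32.0964)/(193.7225−130.2336)=-0.0111; B=V−Δ·S=31.6418
Node (2,2) S=242.1531: V=(p*·125.8322+(1−p*)·31.3925)/1.06=89.0116; Δ=(125.8322−31.3925)/(288.1622−193.7225)=1.0000; B=V−Δ·S=-153.1415
Node (1,0) S=136.8000: V=(p*·29.8369+(1−p*)·43.7015)/1.06=32.5080; Δ=(29.8369−43.7015)/(162.7920−109.4400)=-0.2599; B=V−Δ·S=68.0582
Node (1,1) S=203.4900: V=(p*·89.0116+(1−p*)·29.8369)/1.06=65.3648; Δ=(89.0116−29.8369)/(242.1531−162.7920)=0.7456; B=V−Δ·S=-86.3652
Node (0,0) S=171.0000: V=(p*·65.3648+(1−p*)·32.5080)/1.06=51.3326; Δ=(65.3648−32.5080)/(203.4900−136.8000)=0.4927; B=V−Δ·S=-32.9157
Root portfolio cost Δ·171+B reproduces V0=51.3326.

(0,0): Delta=0.4927 Bond=-32.9157
(1,0): Delta=-0.2599 Bond=68.0582
(1,1): Delta=0.7456 Bond=-86.3652
(2,0): Delta=-1.0000 Bond=153.1415
(2,1): Delta=-0.0111 Bond=31.6418
(2,2): Delta=1.0000 Bond=-153.1415
V0=51.3326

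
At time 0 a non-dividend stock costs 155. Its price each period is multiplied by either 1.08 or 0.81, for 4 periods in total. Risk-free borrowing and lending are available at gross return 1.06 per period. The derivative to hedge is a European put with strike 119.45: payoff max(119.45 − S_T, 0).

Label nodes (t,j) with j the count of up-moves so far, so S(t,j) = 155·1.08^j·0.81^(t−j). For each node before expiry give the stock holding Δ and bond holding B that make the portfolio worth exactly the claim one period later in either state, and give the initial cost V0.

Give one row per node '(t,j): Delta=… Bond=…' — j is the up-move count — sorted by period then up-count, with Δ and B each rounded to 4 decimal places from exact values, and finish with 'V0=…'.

(0,0): Delta=-0.0124 Bond=1.9830
(1,0): Delta=-0.1287 Bond=16.7045
(1,1): Delta=-0.0055 Bond=0.9338
(2,0): Delta=-1.0000 Bond=106.3101
(2,1): Delta=-0.0765 Bond=10.6185
(2,2): Delta=-0.0012 Bond=0.2195
(3,0): Delta=-1.0000 Bond=112.6887
(3,1): Delta=-1.0000 Bond=112.6887
(3,2): Delta=-0.0211 Bond=3.1410
(3,3): Delta=0.0000 Bond=0.0000
V0=0.0562

Risk-neutral probability p* = (R−d)/(u−d) = (1.06−0.81)/(1.08−0.81) = 0.9259.
Terminal values V(4,·): V(4,0)=52.7276, V(4,1)=30.4868, V(4,2)=0.8324, V(4,3)=0.0000, V(4,4)=0.0000
Node (3,0) S=82.3734: V=(p*·30.4868+(1−p*)·52.7276)/1.06=30.3153; Δ=(30.4868−52.7276)/(88.9632−66.7224)=-1.0000; B=V−Δ·S=112.6887
Node (3,1) S=109.8311: V=(p*·0.8324+(1−p*)·30.4868)/1.06=2.8575; Δ=(0.8324−30.4868)/(118.6176−88.9632)=-1.0000; B=V−Δ·S=112.6887
Node (3,2) S=146.4415: V=(p*·0.0000+(1−p*)·0.8324)/1.06=0.0582; Δ=(0.0000−0.8324)/(158.1568−118.6176)=-0.0211; B=V−Δ·S=3.1410
Node (3,3) S=195.2554: V=(p*·0.0000+(1−p*)·0.0000)/1.06=0.0000; Δ=(0.0000−0.0000)/(210.8758−158.1568)=0.0000; B=V−Δ·S=0.0000
Node (2,0) S=101.6955: V=(p*·2.8575+(1−p*)·30.3153)/1.06=4.6146; Δ=(2.8575−30.3153)/(109.8311−82.3734)=-1.0000; B=V−Δ·S=106.3101
Node (2,1) S=135.5940: V=(p*·0.0582+(1−p*)·2.8575)/1.06=0.2505; Δ=(0.0582−2.8575)/(146.4415−109.8311)=-0.0765; B=V−Δ·S=10.6185
Node (2,2) S=180.7920: V=(p*·0.0000+(1−p*)·0.0582)/1.06=0.0041; Δ=(0.0000−0.0582)/(195.2554−146.4415)=-0.0012; B=V−Δ·S=0.2195
Node (1,0) S=125.5500: V=(p*·0.2505+(1−p*)·4.6146)/1.06=0.5413; Δ=(0.2505−4.6146)/(135.5940−101.6955)=-0.1287; B=V−Δ·S=16.7045
Node (1,1) S=167.4000: V=(p*·0.0041+(1−p*)·0.2505)/1.06=0.0211; Δ=(0.0041−0.2505)/(180.7920−135.5940)=-0.0055; B=V−Δ·S=0.9338
Node (0,0) S=155.0000: V=(p*·0.0211+(1−p*)·0.5413)/1.06=0.0562; Δ=(0.0211−0.5413)/(167.4000−125.5500)=-0.0124; B=V−Δ·S=1.9830
Each (Δ,B) replicates both successor values, so the strategy is self-financing and V0 is arbitrage-free.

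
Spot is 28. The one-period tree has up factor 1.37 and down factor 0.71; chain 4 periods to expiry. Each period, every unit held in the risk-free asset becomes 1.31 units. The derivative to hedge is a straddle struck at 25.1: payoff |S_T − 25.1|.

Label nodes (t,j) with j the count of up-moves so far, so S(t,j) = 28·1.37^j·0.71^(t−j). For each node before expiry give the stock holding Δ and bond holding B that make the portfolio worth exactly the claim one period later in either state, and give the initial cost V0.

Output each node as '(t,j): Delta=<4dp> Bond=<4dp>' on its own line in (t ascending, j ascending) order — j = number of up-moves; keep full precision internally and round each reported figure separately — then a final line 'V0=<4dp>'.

(0,0): Delta=0.9874 Bond=-8.1488
(1,0): Delta=0.8282 Bond=-7.5098
(1,1): Delta=0.9957 Bond=-10.9915
(2,0): Delta=-0.7926 Bond=13.0396
(2,1): Delta=0.9122 Bond=-12.1255
(2,2): Delta=1.0000 Bond=-14.6262
(3,0): Delta=-1.0000 Bond=19.1603
(3,1): Delta=-0.7819 Bond=16.8740
(3,2): Delta=1.0000 Bond=-19.1603
(3,3): Delta=1.0000 Bond=-19.1603
V0=19.4990

No-arbitrage ⇒ martingale measure with p* = (R−d)/(u−d) = 0.9091.
Terminal payoffs: V(4,0)=17.9847, V(4,1)=11.3705, V(4,2)=1.3921, V(4,3)=26.0185, V(4,4)=73.5371
(3,0): S=10.0215. Δ = (V_up−V_dn)/(S_up−S_dn) = (11.3705−17.9847)/(13.7295−7.1153) = -1.0000. V = [p*·11.3705 + (1−p*)·17.9847]/1.31 = 9.1388. B = V − Δ·S = 19.1603.
(3,1): S=19.3373. Δ = (V_up−V_dn)/(S_up−S_dn) = (1.3921−11.3705)/(26.4921−13.7295) = -0.7819. V = [p*·1.3921 + (1−p*)·11.3705]/1.31 = 1.7551. B = V − Δ·S = 16.8740.
(3,2): S=37.3128. Δ = (V_up−V_dn)/(S_up−S_dn) = (26.0185−1.3921)/(51.1185−26.4921) = 1.0000. V = [p*·26.0185 + (1−p*)·1.3921]/1.31 = 18.1525. B = V − Δ·S = -19.1603.
(3,3): S=71.9979. Δ = (V_up−V_dn)/(S_up−S_dn) = (73.5371−26.0185)/(98.6371−51.1185) = 1.0000. V = [p*·73.5371 + (1−p*)·26.0185]/1.31 = 52.8376. B = V − Δ·S = -19.1603.
(2,0): S=14.1148. Δ = (V_up−V_dn)/(S_up−S_dn) = (1.7551−9.1388)/(19.3373−10.0215) = -0.7926. V = [p*·1.7551 + (1−p*)·9.1388]/1.31 = 1.8522. B = V − Δ·S = 13.0396.
(2,1): S=27.2356. Δ = (V_up−V_dn)/(S_up−S_dn) = (18.1525−1.7551)/(37.3128−19.3373) = 0.9122. V = [p*·18.1525 + (1−p*)·1.7551]/1.31 = 12.7189. B = V − Δ·S = -12.1255.
(2,2): S=52.5532. Δ = (V_up−V_dn)/(S_up−S_dn) = (52.8376−18.1525)/(71.9979−37.3128) = 1.0000. V = [p*·52.8376 + (1−p*)·18.1525]/1.31 = 37.9270. B = V − Δ·S = -14.6262.
(1,0): S=19.8800. Δ = (V_up−V_dn)/(S_up−S_dn) = (12.7189−1.8522)/(27.2356−14.1148) = 0.8282. V = [p*·12.7189 + (1−p*)·1.8522]/1.31 = 8.9550. B = V − Δ·S = -7.5098.
(1,1): S=38.3600. Δ = (V_up−V_dn)/(S_up−S_dn) = (37.9270−12.7189)/(52.5532−27.2356) = 0.9957. V = [p*·37.9270 + (1−p*)·12.7189]/1.31 = 27.2026. B = V − Δ·S = -10.9915.
(0,0): S=28.0000. Δ = (V_up−V_dn)/(S_up−S_dn) = (27.2026−8.9550)/(38.3600−19.8800) = 0.9874. V = [p*·27.2026 + (1−p*)·8.9550]/1.31 = 19.4990. B = V − Δ·S = -8.1488.
Each (Δ,B) replicates both successor values, so the strategy is self-financing and V0 is arbitrage-free.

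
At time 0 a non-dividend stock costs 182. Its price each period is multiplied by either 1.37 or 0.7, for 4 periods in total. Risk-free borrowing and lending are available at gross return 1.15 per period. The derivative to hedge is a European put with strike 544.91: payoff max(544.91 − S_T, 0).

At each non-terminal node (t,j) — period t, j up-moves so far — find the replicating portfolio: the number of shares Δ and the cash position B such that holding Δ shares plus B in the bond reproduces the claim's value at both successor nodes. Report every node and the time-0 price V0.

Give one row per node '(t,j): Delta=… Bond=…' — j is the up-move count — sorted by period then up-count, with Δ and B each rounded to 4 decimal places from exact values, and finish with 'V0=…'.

(0,0): Delta=-0.8428 Bond=294.1376
(1,0): Delta=-1.0000 Bond=358.2872
(1,1): Delta=-0.8035 Bond=328.4663
(2,0): Delta=-1.0000 Bond=412.0302
(2,1): Delta=-1.0000 Bond=412.0302
(2,2): Delta=-0.7544 Bond=360.9702
(3,0): Delta=-1.0000 Bond=473.8348
(3,1): Delta=-1.0000 Bond=473.8348
(3,2): Delta=-1.0000 Bond=473.8348
(3,3): Delta=-0.6931 Bond=386.4087
V0=140.7504

Since d<R<u, set p* = (R−d)/(u−d) = 0.6716; price each node as the discounted p*-expectation of its children.
Terminal payoffs: V(4,0)=501.2118, V(4,1)=459.3864, V(4,2)=377.5281, V(4,3)=217.3196, V(4,4)=0.0000
  t=3,j=0: stock 62.4260 → up 85.5236 (V=459.3864), down 43.6982 (V=501.2118). Price 411.4088; hedge Δ=-1.0000, bond B=473.8348.
  t=3,j=1: stock 122.1766 → up 167.3819 (V=377.5281), down 85.5236 (V=459.3864). Price 351.6582; hedge Δ=-1.0000, bond B=473.8348.
  t=3,j=2: stock 239.1171 → up 327.5904 (V=217.3196), down 167.3819 (V=377.5281). Price 234.7177; hedge Δ=-1.0000, bond B=473.8348.
  t=3,j=3: stock 467.9862 → up 641.1412 (V=0.0000), down 327.5904 (V=217.3196). Price 62.0510; hedge Δ=-0.6931, bond B=386.4087.
  t=2,j=0: stock 89.1800 → up 122.1766 (V=351.6582), down 62.4260 (V=411.4088). Price 322.8502; hedge Δ=-1.0000, bond B=412.0302.
  t=2,j=1: stock 174.5380 → up 239.1171 (V=234.7177), down 122.1766 (V=351.6582). Price 237.4922; hedge Δ=-1.0000, bond B=412.0302.
  t=2,j=2: stock 341.5958 → up 467.9862 (V=62.0510), down 239.1171 (V=234.7177). Price 103.2587; hedge Δ=-0.7544, bond B=360.9702.
  t=1,j=0: stock 127.4000 → up 174.5380 (V=237.4922), down 89.1800 (V=322.8502). Price 230.8872; hedge Δ=-1.0000, bond B=358.2872.
  t=1,j=1: stock 249.3400 → up 341.5958 (V=103.2587), down 174.5380 (V=237.4922). Price 128.1178; hedge Δ=-0.8035, bond B=328.4663.
  t=0,j=0: stock 182.0000 → up 249.3400 (V=128.1178), down 127.4000 (V=230.8872). Price 140.7504; hedge Δ=-0.8428, bond B=294.1376.
The time-0 hedge costs 140.7504, which is the no-arbitrage price.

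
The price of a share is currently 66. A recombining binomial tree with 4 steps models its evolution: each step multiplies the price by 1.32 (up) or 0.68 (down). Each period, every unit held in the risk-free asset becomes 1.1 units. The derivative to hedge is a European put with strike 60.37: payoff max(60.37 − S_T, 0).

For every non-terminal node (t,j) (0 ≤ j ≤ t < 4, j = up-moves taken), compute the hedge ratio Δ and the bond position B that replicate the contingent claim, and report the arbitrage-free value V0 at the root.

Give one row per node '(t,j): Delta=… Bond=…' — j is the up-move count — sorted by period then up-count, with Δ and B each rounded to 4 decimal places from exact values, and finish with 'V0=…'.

No-arbitrage ⇒ martingale measure with p* = (R−d)/(u−d) = 0.6562.
Terminal payoffs: V(4,0)=46.2583, V(4,1)=32.9767, V(4,2)=7.1947, V(4,3)=0.0000, V(4,4)=0.0000
Node (3,0) S=20.7525: V=(p*·32.9767+(1−p*)·46.2583)/1.1=34.1293; Δ=(32.9767−46.2583)/(27.3933−14.1117)=-1.0000; B=V−Δ·S=54.8818
Node (3,1) S=40.2843: V=(p*·7.1947+(1−p*)·32.9767)/1.1=14.5975; Δ=(7.1947−32.9767)/(53.1753−27.3933)=-1.0000; B=V−Δ·S=54.8818
Node (3,2) S=78.1989: V=(p*·0.0000+(1−p*)·7.1947)/1.1=2.2484; Δ=(0.0000−7.1947)/(103.2226−53.1753)=-0.1438; B=V−Δ·S=13.4901
Node (3,3) S=151.7979: V=(p*·0.0000+(1−p*)·0.0000)/1.1=0.0000; Δ=(0.0000−0.0000)/(200.3732−103.2226)=0.0000; B=V−Δ·S=0.0000
Node (2,0) S=30.5184: V=(p*·14.5975+(1−p*)·34.1293)/1.1=19.3742; Δ=(14.5975−34.1293)/(40.2843−20.7525)=-1.0000; B=V−Δ·S=49.8926
Node (2,1) S=59.2416: V=(p*·2.2484+(1−p*)·14.5975)/1.1=5.9031; Δ=(2.2484−14.5975)/(78.1989−40.2843)=-0.3257; B=V−Δ·S=25.1987
Node (2,2) S=114.9984: V=(p*·0.0000+(1−p*)·2.2484)/1.1=0.7026; Δ=(0.0000−2.2484)/(151.7979−78.1989)=-0.0305; B=V−Δ·S=4.2157
Node (1,0) S=44.8800: V=(p*·5.9031+(1−p*)·19.3742)/1.1=9.5761; Δ=(5.9031−19.3742)/(59.2416−30.5184)=-0.4690; B=V−Δ·S=30.6247
Node (1,1) S=87.1200: V=(p*·0.7026+(1−p*)·5.9031)/1.1=2.2639; Δ=(0.7026−5.9031)/(114.9984−59.2416)=-0.0933; B=V−Δ·S=10.3896
Node (0,0) S=66.0000: V=(p*·2.2639+(1−p*)·9.5761)/1.1=4.3432; Δ=(2.2639−9.5761)/(87.1200−44.8800)=-0.1731; B=V−Δ·S=15.7686
Each (Δ,B) replicates both successor values, so the strategy is self-financing and V0 is arbitrage-free.

(0,0): Delta=-0.1731 Bond=15.7686
(1,0): Delta=-0.4690 Bond=30.6247
(1,1): Delta=-0.0933 Bond=10.3896
(2,0): Delta=-1.0000 Bond=49.8926
(2,1): Delta=-0.3257 Bond=25.1987
(2,2): Delta=-0.0305 Bond=4.2157
(3,0): Delta=-1.0000 Bond=54.8818
(3,1): Delta=-1.0000 Bond=54.8818
(3,2): Delta=-0.1438 Bond=13.4901
(3,3): Delta=0.0000 Bond=0.0000
V0=4.3432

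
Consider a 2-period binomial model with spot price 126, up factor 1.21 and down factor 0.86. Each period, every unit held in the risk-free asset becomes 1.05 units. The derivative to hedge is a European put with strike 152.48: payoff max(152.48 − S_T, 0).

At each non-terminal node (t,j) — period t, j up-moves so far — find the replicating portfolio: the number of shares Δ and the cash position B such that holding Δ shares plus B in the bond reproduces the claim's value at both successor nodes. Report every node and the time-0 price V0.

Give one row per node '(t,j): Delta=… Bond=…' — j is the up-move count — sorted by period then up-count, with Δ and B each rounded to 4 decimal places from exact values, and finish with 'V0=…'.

(0,0): Delta=-0.6249 Bond=99.5922
(1,0): Delta=-1.0000 Bond=145.2190
(1,1): Delta=-0.4004 Bond=70.3427
V0=20.8564

The replicating-portfolio and risk-neutral prices coincide; use p* = (1.05−0.86)/(1.21−0.86) = 0.5429 for the latter.
Payoff layer (t=2): V(2,0)=59.2904, V(2,1)=21.3644, V(2,2)=0.0000
(1,0): S=108.3600. Δ = (V_up−V_dn)/(S_up−S_dn) = (21.3644−59.2904)/(131.1156−93.1896) = -1.0000. V = [p*·21.3644 + (1−p*)·59.2904]/1.05 = 36.8590. B = V − Δ·S = 145.2190.
(1,1): S=152.4600. Δ = (V_up−V_dn)/(S_up−S_dn) = (0.0000−21.3644)/(184.4766−131.1156) = -0.4004. V = [p*·0.0000 + (1−p*)·21.3644]/1.05 = 9.3015. B = V − Δ·S = 70.3427.
(0,0): S=126.0000. Δ = (V_up−V_dn)/(S_up−S_dn) = (9.3015−36.8590)/(152.4600−108.3600) = -0.6249. V = [p*·9.3015 + (1−p*)·36.8590]/1.05 = 20.8564. B = V − Δ·S = 99.5922.
Root portfolio cost Δ·126+B reproduces V0=20.8564.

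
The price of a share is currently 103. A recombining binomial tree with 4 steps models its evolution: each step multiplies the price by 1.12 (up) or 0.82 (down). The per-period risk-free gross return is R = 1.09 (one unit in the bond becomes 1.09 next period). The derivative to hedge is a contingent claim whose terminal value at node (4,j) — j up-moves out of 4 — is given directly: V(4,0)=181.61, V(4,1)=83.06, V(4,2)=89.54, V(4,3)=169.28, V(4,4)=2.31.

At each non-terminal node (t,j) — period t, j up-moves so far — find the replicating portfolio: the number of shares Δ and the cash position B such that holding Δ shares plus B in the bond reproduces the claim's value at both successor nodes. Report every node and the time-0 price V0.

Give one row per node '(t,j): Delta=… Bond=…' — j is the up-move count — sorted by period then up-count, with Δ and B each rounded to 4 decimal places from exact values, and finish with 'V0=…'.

(0,0): Delta=-2.5556 Bond=302.5825
(1,0): Delta=2.1515 Bond=-67.7549
(1,1): Delta=-2.9386 Bond=373.9893
(2,0): Delta=-0.1776 Bond=87.4600
(2,1): Delta=2.3410 Bond=-91.7764
(2,2): Delta=-3.3681 Bond=463.1400
(3,0): Delta=-5.7844 Bond=413.7431
(3,1): Delta=0.2785 Bond=59.9523
(3,2): Delta=2.5088 Bond=-117.8128
(3,3): Delta=-3.8461 Bond=574.0043
V0=39.3505

Since d<R<u, set p* = (R−d)/(u−d) = 0.9000; price each node as the discounted p*-expectation of its children.
Terminal values V(4,·): V(4,0)=181.6100, V(4,1)=83.0600, V(4,2)=89.5400, V(4,3)=169.2800, V(4,4)=2.3100
(3,0): S=56.7909. Δ = (V_up−V_dn)/(S_up−S_dn) = (83.0600−181.6100)/(63.6058−46.5685) = -5.7844. V = [p*·83.0600 + (1−p*)·181.6100]/1.09 = 85.2431. B = V − Δ·S = 413.7431.
(3,1): S=77.5681. Δ = (V_up−V_dn)/(S_up−S_dn) = (89.5400−83.0600)/(86.8762−63.6058) = 0.2785. V = [p*·89.5400 + (1−p*)·83.0600]/1.09 = 81.5523. B = V − Δ·S = 59.9523.
(3,2): S=105.9466. Δ = (V_up−V_dn)/(S_up−S_dn) = (169.2800−89.5400)/(118.6602−86.8762) = 2.5088. V = [p*·169.2800 + (1−p*)·89.5400]/1.09 = 147.9872. B = V − Δ·S = -117.8128.
(3,3): S=144.7076. Δ = (V_up−V_dn)/(S_up−S_dn) = (2.3100−169.2800)/(162.0725−118.6602) = -3.8461. V = [p*·2.3100 + (1−p*)·169.2800]/1.09 = 17.4376. B = V − Δ·S = 574.0043.
(2,0): S=69.2572. Δ = (V_up−V_dn)/(S_up−S_dn) = (81.5523−85.2431)/(77.5681−56.7909) = -0.1776. V = [p*·81.5523 + (1−p*)·85.2431]/1.09 = 75.1572. B = V − Δ·S = 87.4600.
(2,1): S=94.5952. Δ = (V_up−V_dn)/(S_up−S_dn) = (147.9872−81.5523)/(105.9466−77.5681) = 2.3410. V = [p*·147.9872 + (1−p*)·81.5523]/1.09 = 129.6731. B = V − Δ·S = -91.7764.
(2,2): S=129.2032. Δ = (V_up−V_dn)/(S_up−S_dn) = (17.4376−147.9872)/(144.7076−105.9466) = -3.3681. V = [p*·17.4376 + (1−p*)·147.9872]/1.09 = 27.9748. B = V − Δ·S = 463.1400.
(1,0): S=84.4600. Δ = (V_up−V_dn)/(S_up−S_dn) = (129.6731−75.1572)/(94.5952−69.2572) = 2.1515. V = [p*·129.6731 + (1−p*)·75.1572]/1.09 = 113.9647. B = V − Δ·S = -67.7549.
(1,1): S=115.3600. Δ = (V_up−V_dn)/(S_up−S_dn) = (27.9748−129.6731)/(129.2032−94.5952) = -2.9386. V = [p*·27.9748 + (1−p*)·129.6731]/1.09 = 34.9951. B = V − Δ·S = 373.9893.
(0,0): S=103.0000. Δ = (V_up−V_dn)/(S_up−S_dn) = (34.9951−113.9647)/(115.3600−84.4600) = -2.5556. V = [p*·34.9951 + (1−p*)·113.9647]/1.09 = 39.3505. B = V − Δ·S = 302.5825.
Self-financing check: at every node Δ·S+B equals the discounted successor values.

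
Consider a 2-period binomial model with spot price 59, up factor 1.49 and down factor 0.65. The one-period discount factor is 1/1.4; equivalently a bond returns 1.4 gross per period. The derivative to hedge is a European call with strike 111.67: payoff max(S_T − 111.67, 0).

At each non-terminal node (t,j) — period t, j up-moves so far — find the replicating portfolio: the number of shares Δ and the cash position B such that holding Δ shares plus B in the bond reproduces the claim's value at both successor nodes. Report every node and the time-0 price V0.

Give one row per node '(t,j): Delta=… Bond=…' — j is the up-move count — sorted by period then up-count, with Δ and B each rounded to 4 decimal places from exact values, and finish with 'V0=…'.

(0,0): Delta=0.2486 Bond=-6.8089
(1,0): Delta=0.0000 Bond=0.0000
(1,1): Delta=0.2616 Bond=-10.6763
V0=7.8564

Risk-neutral probability p* = (R−d)/(u−d) = (1.4−0.65)/(1.49−0.65) = 0.8929.
Terminal payoffs: V(2,0)=0.0000, V(2,1)=0.0000, V(2,2)=19.3159
Node (1,0) S=38.3500: V=(p*·0.0000+(1−p*)·0.0000)/1.4=0.0000; Δ=(0.0000−0.0000)/(57.1415−24.9275)=0.0000; B=V−Δ·S=0.0000
Node (1,1) S=87.9100: V=(p*·19.3159+(1−p*)·0.0000)/1.4=12.3188; Δ=(19.3159−0.0000)/(130.9859−57.1415)=0.2616; B=V−Δ·S=-10.6763
Node (0,0) S=59.0000: V=(p*·12.3188+(1−p*)·0.0000)/1.4=7.8564; Δ=(12.3188−0.0000)/(87.9100−38.3500)=0.2486; B=V−Δ·S=-6.8089
The time-0 hedge costs 7.8564, which is the no-arbitrage price.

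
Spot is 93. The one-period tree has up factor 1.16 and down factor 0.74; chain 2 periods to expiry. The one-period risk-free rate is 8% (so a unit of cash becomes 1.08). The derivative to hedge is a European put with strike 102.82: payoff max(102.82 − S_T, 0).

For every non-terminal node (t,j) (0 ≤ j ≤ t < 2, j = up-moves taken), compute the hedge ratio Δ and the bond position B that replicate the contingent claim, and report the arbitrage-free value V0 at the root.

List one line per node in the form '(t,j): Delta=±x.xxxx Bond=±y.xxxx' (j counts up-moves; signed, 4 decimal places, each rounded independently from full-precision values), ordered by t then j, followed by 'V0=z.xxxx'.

(0,0): Delta=-0.5717 Bond=60.8571
(1,0): Delta=-1.0000 Bond=95.2037
(1,1): Delta=-0.5074 Bond=58.7897
V0=7.6923

Under the risk-neutral measure, an up-move has probability p* = (R−d)/(u−d) = 0.8095 and values discount at R = 1.08.
Terminal payoffs: V(2,0)=51.8932, V(2,1)=22.9888, V(2,2)=0.0000
Node (1,0) S=68.8200: V=(p*·22.9888+(1−p*)·51.8932)/1.08=26.3837; Δ=(22.9888−51.8932)/(79.8312−50.9268)=-1.0000; B=V−Δ·S=95.2037
Node (1,1) S=107.8800: V=(p*·0.0000+(1−p*)·22.9888)/1.08=4.0545; Δ=(0.0000−22.9888)/(125.1408−79.8312)=-0.5074; B=V−Δ·S=58.7897
Node (0,0) S=93.0000: V=(p*·4.0545+(1−p*)·26.3837)/1.08=7.6923; Δ=(4.0545−26.3837)/(107.8800−68.8200)=-0.5717; B=V−Δ·S=60.8571
The time-0 hedge costs 7.6923, which is the no-arbitrage price.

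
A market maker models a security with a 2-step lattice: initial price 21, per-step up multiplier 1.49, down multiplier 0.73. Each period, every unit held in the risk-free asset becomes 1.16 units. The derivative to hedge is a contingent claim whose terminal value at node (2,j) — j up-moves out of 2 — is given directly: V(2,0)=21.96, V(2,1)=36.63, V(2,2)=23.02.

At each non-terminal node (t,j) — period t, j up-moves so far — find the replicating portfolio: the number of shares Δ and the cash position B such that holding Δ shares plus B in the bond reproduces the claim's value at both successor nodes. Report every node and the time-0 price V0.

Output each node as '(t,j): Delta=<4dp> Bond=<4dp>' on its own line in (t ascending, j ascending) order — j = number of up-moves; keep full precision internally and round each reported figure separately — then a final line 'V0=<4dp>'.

(0,0): Delta=-0.0719 Bond=23.4380
(1,0): Delta=1.2591 Bond=6.7837
(1,1): Delta=-0.5723 Bond=42.8472
V0=21.9288

The replicating-portfolio and risk-neutral prices coincide; use p* = (1.16−0.73)/(1.49−0.73) = 0.5658 for the latter.
Terminal values V(2,·): V(2,0)=21.9600, V(2,1)=36.6300, V(2,2)=23.0200
  t=1,j=0: stock 15.3300 → up 22.8417 (V=36.6300), down 11.1909 (V=21.9600). Price 26.0863; hedge Δ=1.2591, bond B=6.7837.
  t=1,j=1: stock 31.2900 → up 46.6221 (V=23.0200), down 22.8417 (V=36.6300). Price 24.9393; hedge Δ=-0.5723, bond B=42.8472.
  t=0,j=0: stock 21.0000 → up 31.2900 (V=24.9393), down 15.3300 (V=26.0863). Price 21.9288; hedge Δ=-0.0719, bond B=23.4380.
The time-0 hedge costs 21.9288, which is the no-arbitrage price.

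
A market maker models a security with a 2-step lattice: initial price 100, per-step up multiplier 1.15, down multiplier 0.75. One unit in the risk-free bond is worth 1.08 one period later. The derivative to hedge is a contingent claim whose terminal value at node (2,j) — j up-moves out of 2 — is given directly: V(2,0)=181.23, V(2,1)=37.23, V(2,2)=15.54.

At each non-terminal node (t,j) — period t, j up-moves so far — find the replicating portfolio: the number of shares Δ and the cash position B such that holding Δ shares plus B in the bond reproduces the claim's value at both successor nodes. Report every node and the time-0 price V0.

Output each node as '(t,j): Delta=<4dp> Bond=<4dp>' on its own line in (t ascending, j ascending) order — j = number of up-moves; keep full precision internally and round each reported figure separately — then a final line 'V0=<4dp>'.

(0,0): Delta=-0.9976 Bond=122.7981
(1,0): Delta=-4.8000 Bond=417.8056
(1,1): Delta=-0.4715 Bond=72.1285
V0=23.0429

No-arbitrage ⇒ martingale measure with p* = (R−d)/(u−d) = 0.8250.
Terminal payoffs: V(2,0)=181.2300, V(2,1)=37.2300, V(2,2)=15.5400
Node (1,0) S=75.0000: V=(p*·37.2300+(1−p*)·181.2300)/1.08=57.8056; Δ=(37.2300−181.2300)/(86.2500−56.2500)=-4.8000; B=V−Δ·S=417.8056
Node (1,1) S=115.0000: V=(p*·15.5400+(1−p*)·37.2300)/1.08=17.9035; Δ=(15.5400−37.2300)/(132.2500−86.2500)=-0.4715; B=V−Δ·S=72.1285
Node (0,0) S=100.0000: V=(p*·17.9035+(1−p*)·57.8056)/1.08=23.0429; Δ=(17.9035−57.8056)/(115.0000−75.0000)=-0.9976; B=V−Δ·S=122.7981
Check: Δ(0,0)·S0 + B(0,0) = 23.0429 = V0.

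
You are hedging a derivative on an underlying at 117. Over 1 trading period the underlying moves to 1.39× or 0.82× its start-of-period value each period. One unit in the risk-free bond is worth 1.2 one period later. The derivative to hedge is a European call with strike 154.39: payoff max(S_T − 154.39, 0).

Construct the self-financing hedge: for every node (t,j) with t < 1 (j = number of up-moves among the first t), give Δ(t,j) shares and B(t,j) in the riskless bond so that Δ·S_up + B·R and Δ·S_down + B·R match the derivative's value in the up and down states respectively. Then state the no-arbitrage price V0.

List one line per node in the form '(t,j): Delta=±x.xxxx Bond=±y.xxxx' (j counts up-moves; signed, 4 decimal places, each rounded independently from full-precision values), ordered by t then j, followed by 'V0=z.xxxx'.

(0,0): Delta=0.1236 Bond=-9.8784
V0=4.5778

No-arbitrage ⇒ martingale measure with p* = (R−d)/(u−d) = 0.6667.
At expiry t=1: V(1,0)=0.0000, V(1,1)=8.2400
(0,0): S=117.0000. Δ = (V_up−V_dn)/(S_up−S_dn) = (8.2400−0.0000)/(162.6300−95.9400) = 0.1236. V = [p*·8.2400 + (1−p*)·0.0000]/1.2 = 4.5778. B = V − Δ·S = -9.8784.
Check: Δ(0,0)·S0 + B(0,0) = 4.5778 = V0.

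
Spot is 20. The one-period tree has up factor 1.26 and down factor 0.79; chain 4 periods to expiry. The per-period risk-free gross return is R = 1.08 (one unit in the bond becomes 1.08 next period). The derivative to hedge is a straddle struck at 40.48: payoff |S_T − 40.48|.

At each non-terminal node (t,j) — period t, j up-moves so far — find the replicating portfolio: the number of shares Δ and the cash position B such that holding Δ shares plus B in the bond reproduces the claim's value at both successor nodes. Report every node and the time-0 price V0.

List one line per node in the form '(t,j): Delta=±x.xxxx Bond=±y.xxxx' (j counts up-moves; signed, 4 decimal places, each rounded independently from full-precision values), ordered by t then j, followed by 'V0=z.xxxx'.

(0,0): Delta=-0.6060 Bond=23.9904
(1,0): Delta=-1.0000 Bond=32.1343
(1,1): Delta=-0.4527 Bond=22.0461
(2,0): Delta=-1.0000 Bond=34.7051
(2,1): Delta=-1.0000 Bond=34.7051
(2,2): Delta=-0.2397 Bond=17.0472
(3,0): Delta=-1.0000 Bond=37.4815
(3,1): Delta=-1.0000 Bond=37.4815
(3,2): Delta=-1.0000 Bond=37.4815
(3,3): Delta=0.0561 Bond=6.5741
V0=11.8697

The replicating-portfolio and risk-neutral prices coincide; use p* = (1.08−0.79)/(1.26−0.79) = 0.6170 for the latter.
Payoff layer (t=4): V(4,0)=32.6900, V(4,1)=28.0554, V(4,2)=20.6636, V(4,3)=8.8741, V(4,4)=9.9295
  t=3,j=0: stock 9.8608 → up 12.4246 (V=28.0554), down 7.7900 (V=32.6900). Price 27.6207; hedge Δ=-1.0000, bond B=37.4815.
  t=3,j=1: stock 15.7273 → up 19.8164 (V=20.6636), down 12.4246 (V=28.0554). Price 21.7542; hedge Δ=-1.0000, bond B=37.4815.
  t=3,j=2: stock 25.0841 → up 31.6059 (V=8.8741), down 19.8164 (V=20.6636). Price 12.3974; hedge Δ=-1.0000, bond B=37.4815.
  t=3,j=3: stock 40.0075 → up 50.4095 (V=9.9295), down 31.6059 (V=8.8741). Price 8.8197; hedge Δ=0.0561, bond B=6.5741.
  t=2,j=0: stock 12.4820 → up 15.7273 (V=21.7542), down 9.8608 (V=27.6207). Price 22.2231; hedge Δ=-1.0000, bond B=34.7051.
  t=2,j=1: stock 19.9080 → up 25.0841 (V=12.3974), down 15.7273 (V=21.7542). Price 14.7971; hedge Δ=-1.0000, bond B=34.7051.
  t=2,j=2: stock 31.7520 → up 40.0075 (V=8.8197), down 25.0841 (V=12.3974). Price 9.4351; hedge Δ=-0.2397, bond B=17.0472.
  t=1,j=0: stock 15.8000 → up 19.9080 (V=14.7971), down 12.4820 (V=22.2231). Price 16.3343; hedge Δ=-1.0000, bond B=32.1343.
  t=1,j=1: stock 25.2000 → up 31.7520 (V=9.4351), down 19.9080 (V=14.7971). Price 10.6376; hedge Δ=-0.4527, bond B=22.0461.
  t=0,j=0: stock 20.0000 → up 25.2000 (V=10.6376), down 15.8000 (V=16.3343). Price 11.8697; hedge Δ=-0.6060, bond B=23.9904.
Each (Δ,B) replicates both successor values, so the strategy is self-financing and V0 is arbitrage-free.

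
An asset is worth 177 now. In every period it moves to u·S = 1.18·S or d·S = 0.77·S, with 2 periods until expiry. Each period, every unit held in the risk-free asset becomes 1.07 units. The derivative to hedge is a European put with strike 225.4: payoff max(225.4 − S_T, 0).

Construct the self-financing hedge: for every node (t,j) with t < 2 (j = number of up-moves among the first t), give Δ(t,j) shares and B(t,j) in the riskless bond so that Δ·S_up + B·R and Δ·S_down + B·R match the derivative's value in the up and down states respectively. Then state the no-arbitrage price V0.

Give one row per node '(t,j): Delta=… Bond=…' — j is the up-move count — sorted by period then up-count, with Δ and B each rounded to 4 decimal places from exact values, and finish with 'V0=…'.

The replicating-portfolio and risk-neutral prices coincide; use p* = (1.07−0.77)/(1.18−0.77) = 0.7317 for the latter.
Terminal values V(2,·): V(2,0)=120.4567, V(2,1)=64.5778, V(2,2)=0.0000
  t=1,j=0: stock 136.2900 → up 160.8222 (V=64.5778), down 104.9433 (V=120.4567). Price 74.3642; hedge Δ=-1.0000, bond B=210.6542.
  t=1,j=1: stock 208.8600 → up 246.4548 (V=0.0000), down 160.8222 (V=64.5778). Price 16.1923; hedge Δ=-0.7541, bond B=173.6991.
  t=0,j=0: stock 177.0000 → up 208.8600 (V=16.1923), down 136.2900 (V=74.3642). Price 29.7191; hedge Δ=-0.8016, bond B=171.6018.
The time-0 hedge costs 29.7191, which is the no-arbitrage price.

(0,0): Delta=-0.8016 Bond=171.6018
(1,0): Delta=-1.0000 Bond=210.6542
(1,1): Delta=-0.7541 Bond=173.6991
V0=29.7191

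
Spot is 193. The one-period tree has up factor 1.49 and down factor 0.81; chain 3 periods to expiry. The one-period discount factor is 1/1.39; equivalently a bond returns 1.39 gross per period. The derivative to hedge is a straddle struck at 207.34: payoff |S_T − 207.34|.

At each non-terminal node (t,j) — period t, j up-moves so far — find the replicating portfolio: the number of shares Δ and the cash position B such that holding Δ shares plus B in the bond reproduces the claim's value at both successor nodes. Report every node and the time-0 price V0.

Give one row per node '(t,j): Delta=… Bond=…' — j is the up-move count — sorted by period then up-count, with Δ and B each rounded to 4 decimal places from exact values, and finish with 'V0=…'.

(0,0): Delta=0.9484 Bond=-66.2237
(1,0): Delta=0.6131 Bond=-39.6402
(1,1): Delta=0.9798 Bond=-101.0874
(2,0): Delta=-1.0000 Bond=149.1655
(2,1): Delta=0.7643 Bond=-90.3180
(2,2): Delta=1.0000 Bond=-149.1655
V0=116.8135

The replicating-portfolio and risk-neutral prices coincide; use p* = (1.39−0.81)/(1.49−0.81) = 0.8529 for the latter.
Payoff layer (t=3): V(3,0)=104.7719, V(3,1)=18.6653, V(3,2)=139.7282, V(3,3)=431.0942
Node (2,0) S=126.6273: V=(p*·18.6653+(1−p*)·104.7719)/1.39=22.5382; Δ=(18.6653−104.7719)/(188.6747−102.5681)=-1.0000; B=V−Δ·S=149.1655
Node (2,1) S=232.9317: V=(p*·139.7282+(1−p*)·18.6653)/1.39=87.7157; Δ=(139.7282−18.6653)/(347.0682−188.6747)=0.7643; B=V−Δ·S=-90.3180
Node (2,2) S=428.4793: V=(p*·431.0942+(1−p*)·139.7282)/1.39=279.3138; Δ=(431.0942−139.7282)/(638.4342−347.0682)=1.0000; B=V−Δ·S=-149.1655
Node (1,0) S=156.3300: V=(p*·87.7157+(1−p*)·22.5382)/1.39=56.2092; Δ=(87.7157−22.5382)/(232.9317−126.6273)=0.6131; B=V−Δ·S=-39.6402
Node (1,1) S=287.5700: V=(p*·279.3138+(1−p*)·87.7157)/1.39=180.6746; Δ=(279.3138−87.7157)/(428.4793−232.9317)=0.9798; B=V−Δ·S=-101.0874
Node (0,0) S=193.0000: V=(p*·180.6746+(1−p*)·56.2092)/1.39=116.8135; Δ=(180.6746−56.2092)/(287.5700−156.3300)=0.9484; B=V−Δ·S=-66.2237
Root portfolio cost Δ·193+B reproduces V0=116.8135.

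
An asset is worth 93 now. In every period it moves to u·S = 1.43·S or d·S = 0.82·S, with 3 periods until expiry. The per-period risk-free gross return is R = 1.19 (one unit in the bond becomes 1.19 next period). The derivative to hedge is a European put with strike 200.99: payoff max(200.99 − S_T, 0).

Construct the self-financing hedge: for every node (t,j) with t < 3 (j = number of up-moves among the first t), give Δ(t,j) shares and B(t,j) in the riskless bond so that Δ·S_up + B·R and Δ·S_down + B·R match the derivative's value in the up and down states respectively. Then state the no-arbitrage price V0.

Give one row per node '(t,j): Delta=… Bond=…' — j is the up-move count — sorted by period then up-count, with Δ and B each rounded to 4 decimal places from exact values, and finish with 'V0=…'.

Since d<R<u, set p* = (R−d)/(u−d) = 0.6066; price each node as the discounted p*-expectation of its children.
At expiry t=3: V(3,0)=149.7128, V(3,1)=111.5675, V(3,2)=45.0459, V(3,3)=0.0000
Node (2,0) S=62.5332: V=(p*·111.5675+(1−p*)·149.7128)/1.19=106.3660; Δ=(111.5675−149.7128)/(89.4225−51.2772)=-1.0000; B=V−Δ·S=168.8992
Node (2,1) S=109.0518: V=(p*·45.0459+(1−p*)·111.5675)/1.19=59.8474; Δ=(45.0459−111.5675)/(155.9441−89.4225)=-1.0000; B=V−Δ·S=168.8992
Node (2,2) S=190.1757: V=(p*·0.0000+(1−p*)·45.0459)/1.19=14.8933; Δ=(0.0000−45.0459)/(271.9513−155.9441)=-0.3883; B=V−Δ·S=88.7390
Node (1,0) S=76.2600: V=(p*·59.8474+(1−p*)·106.3660)/1.19=65.6721; Δ=(59.8474−106.3660)/(109.0518−62.5332)=-1.0000; B=V−Δ·S=141.9321
Node (1,1) S=132.9900: V=(p*·14.8933+(1−p*)·59.8474)/1.19=27.3783; Δ=(14.8933−59.8474)/(190.1757−109.0518)=-0.5541; B=V−Δ·S=101.0735
Node (0,0) S=93.0000: V=(p*·27.3783+(1−p*)·65.6721)/1.19=35.6678; Δ=(27.3783−65.6721)/(132.9900−76.2600)=-0.6750; B=V−Δ·S=98.4445
Each (Δ,B) replicates both successor values, so the strategy is self-financing and V0 is arbitrage-free.

(0,0): Delta=-0.6750 Bond=98.4445
(1,0): Delta=-1.0000 Bond=141.9321
(1,1): Delta=-0.5541 Bond=101.0735
(2,0): Delta=-1.0000 Bond=168.8992
(2,1): Delta=-1.0000 Bond=168.8992
(2,2): Delta=-0.3883 Bond=88.7390
V0=35.6678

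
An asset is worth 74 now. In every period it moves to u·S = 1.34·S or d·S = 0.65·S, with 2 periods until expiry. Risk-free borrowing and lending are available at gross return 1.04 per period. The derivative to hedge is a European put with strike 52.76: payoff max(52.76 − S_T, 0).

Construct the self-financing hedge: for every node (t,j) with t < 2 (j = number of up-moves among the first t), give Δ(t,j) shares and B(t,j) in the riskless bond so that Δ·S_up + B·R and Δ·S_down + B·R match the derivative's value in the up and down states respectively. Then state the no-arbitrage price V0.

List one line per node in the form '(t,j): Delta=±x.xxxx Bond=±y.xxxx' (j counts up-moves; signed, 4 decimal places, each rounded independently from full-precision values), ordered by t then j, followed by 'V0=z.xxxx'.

Under the risk-neutral measure, an up-move has probability p* = (R−d)/(u−d) = 0.5652 and values discount at R = 1.04.
Terminal payoffs: V(2,0)=21.4950, V(2,1)=0.0000, V(2,2)=0.0000
(1,0): S=48.1000. Δ = (V_up−V_dn)/(S_up−S_dn) = (0.0000−21.4950)/(64.4540−31.2650) = -0.6477. V = [p*·0.0000 + (1−p*)·21.4950]/1.04 = 8.9862. B = V − Δ·S = 40.1384.
(1,1): S=99.1600. Δ = (V_up−V_dn)/(S_up−S_dn) = (0.0000−0.0000)/(132.8744−64.4540) = 0.0000. V = [p*·0.0000 + (1−p*)·0.0000]/1.04 = 0.0000. B = V − Δ·S = 0.0000.
(0,0): S=74.0000. Δ = (V_up−V_dn)/(S_up−S_dn) = (0.0000−8.9862)/(99.1600−48.1000) = -0.1760. V = [p*·0.0000 + (1−p*)·8.9862]/1.04 = 3.7568. B = V − Δ·S = 16.7803.
Each (Δ,B) replicates both successor values, so the strategy is self-financing and V0 is arbitrage-free.

(0,0): Delta=-0.1760 Bond=16.7803
(1,0): Delta=-0.6477 Bond=40.1384
(1,1): Delta=0.0000 Bond=0.0000
V0=3.7568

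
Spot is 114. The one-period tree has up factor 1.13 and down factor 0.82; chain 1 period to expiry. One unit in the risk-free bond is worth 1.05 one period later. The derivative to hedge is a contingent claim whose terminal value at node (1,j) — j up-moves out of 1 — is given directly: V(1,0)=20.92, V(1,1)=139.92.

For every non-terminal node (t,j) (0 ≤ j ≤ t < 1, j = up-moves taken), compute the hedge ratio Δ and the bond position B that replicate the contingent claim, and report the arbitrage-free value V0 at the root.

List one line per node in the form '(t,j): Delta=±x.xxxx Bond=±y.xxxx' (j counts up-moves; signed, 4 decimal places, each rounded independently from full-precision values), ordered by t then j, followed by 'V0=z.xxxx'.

(0,0): Delta=3.3673 Bond=-279.8611
V0=104.0098

Risk-neutral probability p* = (R−d)/(u−d) = (1.05−0.82)/(1.13−0.82) = 0.7419.
At expiry t=1: V(1,0)=20.9200, V(1,1)=139.9200
Node (0,0) S=114.0000: V=(p*·139.9200+(1−p*)·20.9200)/1.05=104.0098; Δ=(139.9200−20.9200)/(128.8200−93.4800)=3.3673; B=V−Δ·S=-279.8611
Self-financing check: at every node Δ·S+B equals the discounted successor values.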